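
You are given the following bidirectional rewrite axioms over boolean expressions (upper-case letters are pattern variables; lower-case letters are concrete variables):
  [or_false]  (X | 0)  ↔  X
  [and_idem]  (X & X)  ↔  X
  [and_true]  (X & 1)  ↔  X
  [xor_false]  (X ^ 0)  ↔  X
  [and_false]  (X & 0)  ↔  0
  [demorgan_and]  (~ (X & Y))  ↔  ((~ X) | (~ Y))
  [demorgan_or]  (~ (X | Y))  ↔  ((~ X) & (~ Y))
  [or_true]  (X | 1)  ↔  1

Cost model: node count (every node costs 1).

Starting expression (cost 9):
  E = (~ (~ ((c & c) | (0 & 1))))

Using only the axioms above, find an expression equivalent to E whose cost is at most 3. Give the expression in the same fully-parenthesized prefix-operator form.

(~ (~ c))   [cost 3]

(1) (c & c)  =[and_idem →]=  c    ⊢ (~ (~ (c | (0 & 1))))
(2) (0 & 1)  =[and_true →]=  0    ⊢ (~ (~ (c | 0)))
(3) (c | 0)  =[or_false →]=  c    ⊢ cost 3, within 3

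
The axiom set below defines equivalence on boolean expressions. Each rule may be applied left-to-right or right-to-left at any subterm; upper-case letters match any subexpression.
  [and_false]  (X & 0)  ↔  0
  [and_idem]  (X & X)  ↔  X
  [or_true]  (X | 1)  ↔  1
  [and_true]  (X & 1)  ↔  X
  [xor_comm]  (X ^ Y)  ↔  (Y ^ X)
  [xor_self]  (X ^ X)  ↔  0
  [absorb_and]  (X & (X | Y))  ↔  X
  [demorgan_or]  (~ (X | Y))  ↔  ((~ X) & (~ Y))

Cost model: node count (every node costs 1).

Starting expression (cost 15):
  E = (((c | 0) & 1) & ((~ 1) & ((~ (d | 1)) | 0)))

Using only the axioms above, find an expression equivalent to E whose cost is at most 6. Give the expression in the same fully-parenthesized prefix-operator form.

1. [and_true →] ((c | 0) & 1)  →  (c | 0);  E = ((c | 0) & ((~ 1) & ((~ (d | 1)) | 0)))
2. [or_true →] (d | 1)  →  1;  E = ((c | 0) & ((~ 1) & ((~ 1) | 0)))
3. [absorb_and →] ((~ 1) & ((~ 1) | 0))  →  (~ 1);  cost 6 ≤ 6, done

((c | 0) & (~ 1))   [cost 6]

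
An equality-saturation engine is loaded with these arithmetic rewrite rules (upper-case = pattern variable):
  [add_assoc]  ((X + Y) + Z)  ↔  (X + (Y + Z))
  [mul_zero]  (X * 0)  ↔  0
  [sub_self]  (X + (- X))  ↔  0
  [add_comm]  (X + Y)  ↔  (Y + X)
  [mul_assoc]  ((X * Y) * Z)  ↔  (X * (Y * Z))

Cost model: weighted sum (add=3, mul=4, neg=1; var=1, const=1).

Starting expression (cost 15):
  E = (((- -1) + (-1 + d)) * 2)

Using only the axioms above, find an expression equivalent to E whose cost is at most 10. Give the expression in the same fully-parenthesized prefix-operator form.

((d + 0) * 2)   [cost 10]

step 1: add_comm (→) rewrites ((- -1) + (-1 + d)) into ((-1 + d) + (- -1)), now (((-1 + d) + (- -1)) * 2)
step 2: add_comm (→) rewrites (-1 + d) into (d + -1), now (((d + -1) + (- -1)) * 2)
step 3: add_assoc (→) rewrites ((d + -1) + (- -1)) into (d + (-1 + (- -1))), now ((d + (-1 + (- -1))) * 2)
step 4: sub_self (→) rewrites (-1 + (- -1)) into 0, reaching cost 10 (bound 10)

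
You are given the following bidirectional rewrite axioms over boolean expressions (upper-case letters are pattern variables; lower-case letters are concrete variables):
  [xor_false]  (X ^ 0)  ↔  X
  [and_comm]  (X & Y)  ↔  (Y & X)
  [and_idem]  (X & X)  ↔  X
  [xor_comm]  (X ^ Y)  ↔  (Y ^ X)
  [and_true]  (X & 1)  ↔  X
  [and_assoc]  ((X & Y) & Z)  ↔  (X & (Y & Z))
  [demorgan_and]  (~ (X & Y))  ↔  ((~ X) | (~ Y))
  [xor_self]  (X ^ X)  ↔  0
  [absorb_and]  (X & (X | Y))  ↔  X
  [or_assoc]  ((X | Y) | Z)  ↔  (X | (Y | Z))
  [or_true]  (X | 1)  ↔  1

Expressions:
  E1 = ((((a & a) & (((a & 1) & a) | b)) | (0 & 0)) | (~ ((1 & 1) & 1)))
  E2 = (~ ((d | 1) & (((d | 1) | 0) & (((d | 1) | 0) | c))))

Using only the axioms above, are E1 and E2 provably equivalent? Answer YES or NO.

All listed rules preserve value, hence provable equivalence implies equal values everywhere; look for a separating assignment.
a=1, b=0, c=0, d=0 gives E1 ↦ 1, E2 ↦ 0; values differ ⇒ not provably equivalent.

NO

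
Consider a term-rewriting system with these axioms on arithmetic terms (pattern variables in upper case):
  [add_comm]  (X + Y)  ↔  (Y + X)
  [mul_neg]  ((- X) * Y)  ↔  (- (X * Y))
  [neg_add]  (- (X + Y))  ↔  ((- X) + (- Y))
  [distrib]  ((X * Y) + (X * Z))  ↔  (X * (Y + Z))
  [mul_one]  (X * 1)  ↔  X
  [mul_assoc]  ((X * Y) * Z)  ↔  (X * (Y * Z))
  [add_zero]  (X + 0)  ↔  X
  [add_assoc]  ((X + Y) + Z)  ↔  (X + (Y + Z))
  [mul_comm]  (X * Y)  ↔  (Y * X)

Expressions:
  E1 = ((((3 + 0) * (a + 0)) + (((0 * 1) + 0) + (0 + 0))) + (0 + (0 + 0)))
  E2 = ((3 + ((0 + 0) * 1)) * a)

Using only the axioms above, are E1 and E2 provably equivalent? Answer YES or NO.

YES

step 1: add_zero (→) rewrites ((0 * 1) + 0) into (0 * 1), now ((((3 + 0) * (a + 0)) + ((0 * 1) + (0 + 0))) + (0 + (0 + 0)))
step 2: add_zero (→) rewrites (a + 0) into a, now ((((3 + 0) * a) + ((0 * 1) + (0 + 0))) + (0 + (0 + 0)))
step 3: add_zero (→) rewrites (0 + 0) into 0, now ((((3 + 0) * a) + ((0 * 1) + (0 + 0))) + (0 + 0))
step 4: add_zero (→) rewrites (0 + 0) into 0, now ((((3 + 0) * a) + ((0 * 1) + (0 + 0))) + 0)
step 5: add_assoc (→) rewrites ((((3 + 0) * a) + ((0 * 1) + (0 + 0))) + 0) into (((3 + 0) * a) + (((0 * 1) + (0 + 0)) + 0))
step 6: mul_one (→) rewrites (0 * 1) into 0, now (((3 + 0) * a) + ((0 + (0 + 0)) + 0))
step 7: add_zero (→) rewrites (0 + 0) into 0, now (((3 + 0) * a) + ((0 + 0) + 0))
step 8: add_zero (→) rewrites ((0 + 0) + 0) into (0 + 0), now (((3 + 0) * a) + (0 + 0))
step 9: add_zero (→) rewrites (0 + 0) into 0, now (((3 + 0) * a) + 0)
step 10: add_zero (→) rewrites (((3 + 0) * a) + 0) into ((3 + 0) * a)
step 11: mul_one (←) rewrites 0 into (0 * 1), now ((3 + (0 * 1)) * a)
step 12: add_zero (←) rewrites 0 into (0 + 0), which is E2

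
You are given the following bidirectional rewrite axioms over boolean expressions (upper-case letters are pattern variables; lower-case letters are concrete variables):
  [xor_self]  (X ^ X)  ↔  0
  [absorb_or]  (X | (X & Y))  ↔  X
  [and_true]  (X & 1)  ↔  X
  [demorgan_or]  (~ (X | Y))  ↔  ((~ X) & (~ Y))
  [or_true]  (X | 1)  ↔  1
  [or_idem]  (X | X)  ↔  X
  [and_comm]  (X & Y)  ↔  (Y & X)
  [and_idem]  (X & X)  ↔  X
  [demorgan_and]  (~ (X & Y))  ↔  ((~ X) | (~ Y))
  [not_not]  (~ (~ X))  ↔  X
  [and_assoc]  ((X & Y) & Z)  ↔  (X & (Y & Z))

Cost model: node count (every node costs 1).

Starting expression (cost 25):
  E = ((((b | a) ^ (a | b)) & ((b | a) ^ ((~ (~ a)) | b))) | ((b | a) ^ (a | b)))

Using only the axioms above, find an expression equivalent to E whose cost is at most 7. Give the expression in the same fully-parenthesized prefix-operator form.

((b | a) ^ (a | b))   [cost 7]

(1) (~ (~ a))  =[not_not →]=  a    ⊢ ((((b | a) ^ (a | b)) & ((b | a) ^ (a | b))) | ((b | a) ^ (a | b)))
(2) (((b | a) ^ (a | b)) & ((b | a) ^ (a | b)))  =[and_idem →]=  ((b | a) ^ (a | b))    ⊢ (((b | a) ^ (a | b)) | ((b | a) ^ (a | b)))
(3) (((b | a) ^ (a | b)) | ((b | a) ^ (a | b)))  =[or_idem →]=  ((b | a) ^ (a | b))    ⊢ cost 7, within 7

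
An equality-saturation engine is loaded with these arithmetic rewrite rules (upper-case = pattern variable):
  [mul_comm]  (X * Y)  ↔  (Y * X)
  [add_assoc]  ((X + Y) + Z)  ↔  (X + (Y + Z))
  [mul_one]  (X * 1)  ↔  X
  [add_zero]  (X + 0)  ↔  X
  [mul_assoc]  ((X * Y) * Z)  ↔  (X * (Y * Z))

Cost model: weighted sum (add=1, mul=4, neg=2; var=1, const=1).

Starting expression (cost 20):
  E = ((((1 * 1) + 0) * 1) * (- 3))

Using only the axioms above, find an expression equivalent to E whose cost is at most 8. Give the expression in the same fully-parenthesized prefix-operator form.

1. [mul_one →] (((1 * 1) + 0) * 1)  →  ((1 * 1) + 0);  E = (((1 * 1) + 0) * (- 3))
2. [add_zero →] ((1 * 1) + 0)  →  (1 * 1);  E = ((1 * 1) * (- 3))
3. [mul_comm →] ((1 * 1) * (- 3))  →  ((- 3) * (1 * 1))
4. [mul_one →] (1 * 1)  →  1;  cost 8 ≤ 8, done

((- 3) * 1)   [cost 8]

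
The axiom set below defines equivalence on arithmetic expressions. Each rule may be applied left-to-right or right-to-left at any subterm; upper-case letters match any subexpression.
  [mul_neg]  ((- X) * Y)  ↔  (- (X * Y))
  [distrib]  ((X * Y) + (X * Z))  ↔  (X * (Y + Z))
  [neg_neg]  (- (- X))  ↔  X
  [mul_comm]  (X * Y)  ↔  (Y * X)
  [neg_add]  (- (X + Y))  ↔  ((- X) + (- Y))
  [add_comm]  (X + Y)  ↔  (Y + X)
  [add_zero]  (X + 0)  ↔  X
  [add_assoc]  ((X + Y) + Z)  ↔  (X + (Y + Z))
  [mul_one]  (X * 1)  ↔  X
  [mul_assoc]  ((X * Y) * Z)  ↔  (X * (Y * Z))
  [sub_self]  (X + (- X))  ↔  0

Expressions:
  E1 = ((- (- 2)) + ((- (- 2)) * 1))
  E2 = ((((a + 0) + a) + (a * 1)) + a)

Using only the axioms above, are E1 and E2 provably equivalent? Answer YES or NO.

NO

The axioms are sound identities: if E1 ↔* E2 then E1 and E2 evaluate identically under any assignment.
Under a=0: E1 evaluates to 4, E2 to 0. Distinct ⇒ no rewrite sequence connects them.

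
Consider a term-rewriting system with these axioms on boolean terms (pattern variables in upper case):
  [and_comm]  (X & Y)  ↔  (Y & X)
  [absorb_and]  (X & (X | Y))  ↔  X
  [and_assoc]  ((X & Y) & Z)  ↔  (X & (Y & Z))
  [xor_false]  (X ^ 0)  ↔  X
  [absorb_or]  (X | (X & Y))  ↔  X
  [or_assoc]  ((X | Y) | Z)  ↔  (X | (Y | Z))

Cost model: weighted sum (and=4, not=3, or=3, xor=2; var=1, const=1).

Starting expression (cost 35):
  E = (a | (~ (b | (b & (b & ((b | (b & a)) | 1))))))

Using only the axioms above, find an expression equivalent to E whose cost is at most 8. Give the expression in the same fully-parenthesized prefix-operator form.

(a | (~ b))   [cost 8]

(1) (b | (b & a))  =[absorb_or →]=  b    ⊢ (a | (~ (b | (b & (b & (b | 1))))))
(2) (b & (b | 1))  =[absorb_and →]=  b    ⊢ (a | (~ (b | (b & b))))
(3) (b | (b & b))  =[absorb_or →]=  b    ⊢ cost 8, within 8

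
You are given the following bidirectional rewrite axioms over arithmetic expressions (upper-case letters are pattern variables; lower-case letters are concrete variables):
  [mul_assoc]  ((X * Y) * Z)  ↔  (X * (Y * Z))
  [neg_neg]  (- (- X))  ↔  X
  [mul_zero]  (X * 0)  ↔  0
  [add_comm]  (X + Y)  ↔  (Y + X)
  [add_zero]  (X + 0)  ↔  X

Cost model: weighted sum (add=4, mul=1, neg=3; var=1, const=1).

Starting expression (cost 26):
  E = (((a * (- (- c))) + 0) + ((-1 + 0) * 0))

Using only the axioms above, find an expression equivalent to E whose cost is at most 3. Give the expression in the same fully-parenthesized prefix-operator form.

(a * c)   [cost 3]

(1) ((a * (- (- c))) + 0)  =[add_zero →]=  (a * (- (- c)))    ⊢ ((a * (- (- c))) + ((-1 + 0) * 0))
(2) (-1 + 0)  =[add_zero →]=  -1    ⊢ ((a * (- (- c))) + (-1 * 0))
(3) (-1 * 0)  =[mul_zero →]=  0    ⊢ ((a * (- (- c))) + 0)
(4) (- (- c))  =[neg_neg →]=  c    ⊢ ((a * c) + 0)
(5) ((a * c) + 0)  =[add_zero →]=  (a * c)    ⊢ cost 3, within 3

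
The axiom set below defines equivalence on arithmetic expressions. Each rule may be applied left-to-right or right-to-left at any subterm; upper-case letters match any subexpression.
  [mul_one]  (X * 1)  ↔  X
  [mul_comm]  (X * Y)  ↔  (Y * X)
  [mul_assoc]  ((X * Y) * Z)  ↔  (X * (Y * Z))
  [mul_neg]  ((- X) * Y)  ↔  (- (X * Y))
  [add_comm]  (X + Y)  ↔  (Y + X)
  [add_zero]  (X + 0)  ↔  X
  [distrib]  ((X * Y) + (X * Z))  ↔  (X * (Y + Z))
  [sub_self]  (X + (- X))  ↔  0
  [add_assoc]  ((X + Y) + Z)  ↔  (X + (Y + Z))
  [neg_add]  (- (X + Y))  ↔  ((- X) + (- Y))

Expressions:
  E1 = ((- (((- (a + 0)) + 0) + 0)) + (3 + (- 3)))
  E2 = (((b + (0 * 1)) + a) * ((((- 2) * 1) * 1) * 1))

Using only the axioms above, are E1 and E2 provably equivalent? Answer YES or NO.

NO

All listed rules preserve value, hence provable equivalence implies equal values everywhere; look for a separating assignment.
a=0, b=1 gives E1 ↦ 0, E2 ↦ -2; values differ ⇒ not provably equivalent.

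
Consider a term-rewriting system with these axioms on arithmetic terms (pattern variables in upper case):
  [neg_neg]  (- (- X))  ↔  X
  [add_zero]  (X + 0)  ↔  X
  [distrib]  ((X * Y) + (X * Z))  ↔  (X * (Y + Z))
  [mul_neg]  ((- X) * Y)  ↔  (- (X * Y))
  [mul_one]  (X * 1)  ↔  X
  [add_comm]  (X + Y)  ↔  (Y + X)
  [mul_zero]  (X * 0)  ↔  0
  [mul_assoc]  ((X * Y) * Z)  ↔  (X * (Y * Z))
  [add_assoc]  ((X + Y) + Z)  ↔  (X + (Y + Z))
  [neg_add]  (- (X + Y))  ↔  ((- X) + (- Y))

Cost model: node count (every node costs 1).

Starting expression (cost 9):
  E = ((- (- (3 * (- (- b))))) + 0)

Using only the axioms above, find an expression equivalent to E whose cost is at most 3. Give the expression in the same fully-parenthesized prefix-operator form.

(3 * b)   [cost 3]

step 1: neg_neg (→) rewrites (- (- b)) into b, now ((- (- (3 * b))) + 0)
step 2: add_zero (→) rewrites ((- (- (3 * b))) + 0) into (- (- (3 * b)))
step 3: neg_neg (→) rewrites (- (- (3 * b))) into (3 * b), reaching cost 3 (bound 3)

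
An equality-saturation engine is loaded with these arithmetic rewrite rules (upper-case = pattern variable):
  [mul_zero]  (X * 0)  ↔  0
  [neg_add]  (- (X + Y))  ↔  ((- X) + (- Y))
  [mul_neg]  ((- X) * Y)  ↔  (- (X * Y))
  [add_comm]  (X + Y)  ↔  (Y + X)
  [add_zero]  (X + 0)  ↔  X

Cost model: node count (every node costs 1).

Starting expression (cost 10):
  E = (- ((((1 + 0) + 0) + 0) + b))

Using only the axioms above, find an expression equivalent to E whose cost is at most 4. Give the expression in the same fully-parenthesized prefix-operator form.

step 1: add_zero (→) rewrites (((1 + 0) + 0) + 0) into ((1 + 0) + 0), now (- (((1 + 0) + 0) + b))
step 2: add_zero (→) rewrites ((1 + 0) + 0) into (1 + 0), now (- ((1 + 0) + b))
step 3: add_zero (→) rewrites (1 + 0) into 1, reaching cost 4 (bound 4)

(- (1 + b))   [cost 4]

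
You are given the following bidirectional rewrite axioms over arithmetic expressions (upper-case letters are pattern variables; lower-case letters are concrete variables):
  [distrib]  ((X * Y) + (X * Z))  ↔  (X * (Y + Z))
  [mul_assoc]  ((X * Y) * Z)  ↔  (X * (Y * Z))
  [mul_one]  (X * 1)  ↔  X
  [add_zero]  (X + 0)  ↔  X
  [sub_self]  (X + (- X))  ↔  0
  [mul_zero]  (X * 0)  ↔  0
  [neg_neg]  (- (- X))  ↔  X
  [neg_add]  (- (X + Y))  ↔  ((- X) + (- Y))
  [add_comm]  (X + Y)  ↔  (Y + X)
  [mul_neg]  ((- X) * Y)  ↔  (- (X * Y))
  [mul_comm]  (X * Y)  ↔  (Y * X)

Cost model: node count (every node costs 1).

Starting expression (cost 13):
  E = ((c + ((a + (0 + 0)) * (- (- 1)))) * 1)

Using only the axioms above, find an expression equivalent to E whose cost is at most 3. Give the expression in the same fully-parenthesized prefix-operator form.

1. [mul_one →] ((c + ((a + (0 + 0)) * (- (- 1)))) * 1)  →  (c + ((a + (0 + 0)) * (- (- 1))))
2. [add_zero →] (0 + 0)  →  0;  E = (c + ((a + 0) * (- (- 1))))
3. [neg_neg →] (- (- 1))  →  1;  E = (c + ((a + 0) * 1))
4. [add_zero →] (a + 0)  →  a;  E = (c + (a * 1))
5. [mul_one →] (a * 1)  →  a;  cost 3 ≤ 3, done

(c + a)   [cost 3]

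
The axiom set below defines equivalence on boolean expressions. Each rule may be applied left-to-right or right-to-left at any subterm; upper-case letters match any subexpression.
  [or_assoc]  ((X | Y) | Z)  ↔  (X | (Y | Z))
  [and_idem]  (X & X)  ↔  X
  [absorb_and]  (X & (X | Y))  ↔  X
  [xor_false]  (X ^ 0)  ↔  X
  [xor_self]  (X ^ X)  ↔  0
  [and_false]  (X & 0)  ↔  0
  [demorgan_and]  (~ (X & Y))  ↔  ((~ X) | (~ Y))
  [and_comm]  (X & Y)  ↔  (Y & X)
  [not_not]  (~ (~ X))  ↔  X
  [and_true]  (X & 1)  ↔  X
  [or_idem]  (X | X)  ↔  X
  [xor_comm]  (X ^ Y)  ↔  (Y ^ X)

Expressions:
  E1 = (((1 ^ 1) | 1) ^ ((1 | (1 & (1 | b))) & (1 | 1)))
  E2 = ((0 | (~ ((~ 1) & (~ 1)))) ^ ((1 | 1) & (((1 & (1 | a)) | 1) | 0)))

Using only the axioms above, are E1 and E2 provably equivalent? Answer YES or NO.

YES

(1) (1 & (1 | b))  =[absorb_and →]=  1    ⊢ (((1 ^ 1) | 1) ^ ((1 | 1) & (1 | 1)))
(2) (1 ^ 1)  =[xor_self →]=  0    ⊢ ((0 | 1) ^ ((1 | 1) & (1 | 1)))
(3) ((1 | 1) & (1 | 1))  =[and_idem →]=  (1 | 1)    ⊢ ((0 | 1) ^ (1 | 1))
(4) 1  =[not_not ←]=  (~ (~ 1))    ⊢ ((0 | (~ (~ 1))) ^ (1 | 1))
(5) (~ 1)  =[and_idem ←]=  ((~ 1) & (~ 1))    ⊢ ((0 | (~ ((~ 1) & (~ 1)))) ^ (1 | 1))
(6) (1 | 1)  =[absorb_and ←]=  ((1 | 1) & ((1 | 1) | 0))    ⊢ ((0 | (~ ((~ 1) & (~ 1)))) ^ ((1 | 1) & ((1 | 1) | 0)))
(7) 1  =[absorb_and ←]=  (1 & (1 | a))    ⊢ E2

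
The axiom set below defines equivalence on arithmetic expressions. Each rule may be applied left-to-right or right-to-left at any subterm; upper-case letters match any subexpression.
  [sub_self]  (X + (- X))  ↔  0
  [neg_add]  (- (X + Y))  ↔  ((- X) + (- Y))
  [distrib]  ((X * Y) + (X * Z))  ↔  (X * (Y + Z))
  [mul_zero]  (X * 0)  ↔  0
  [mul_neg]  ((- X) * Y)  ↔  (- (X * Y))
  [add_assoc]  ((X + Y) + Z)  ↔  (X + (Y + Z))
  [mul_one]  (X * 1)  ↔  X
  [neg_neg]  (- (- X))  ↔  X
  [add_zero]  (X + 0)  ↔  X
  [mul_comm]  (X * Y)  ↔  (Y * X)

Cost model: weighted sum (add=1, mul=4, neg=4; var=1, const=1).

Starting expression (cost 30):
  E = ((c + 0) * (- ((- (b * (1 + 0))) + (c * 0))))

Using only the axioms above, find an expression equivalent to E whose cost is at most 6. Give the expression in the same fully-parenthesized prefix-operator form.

step 1: add_zero (→) rewrites (1 + 0) into 1, now ((c + 0) * (- ((- (b * 1)) + (c * 0))))
step 2: mul_zero (→) rewrites (c * 0) into 0, now ((c + 0) * (- ((- (b * 1)) + 0)))
step 3: add_zero (→) rewrites (c + 0) into c, now (c * (- ((- (b * 1)) + 0)))
step 4: mul_one (→) rewrites (b * 1) into b, now (c * (- ((- b) + 0)))
step 5: add_zero (→) rewrites ((- b) + 0) into (- b), now (c * (- (- b)))
step 6: neg_neg (→) rewrites (- (- b)) into b, reaching cost 6 (bound 6)

(c * b)   [cost 6]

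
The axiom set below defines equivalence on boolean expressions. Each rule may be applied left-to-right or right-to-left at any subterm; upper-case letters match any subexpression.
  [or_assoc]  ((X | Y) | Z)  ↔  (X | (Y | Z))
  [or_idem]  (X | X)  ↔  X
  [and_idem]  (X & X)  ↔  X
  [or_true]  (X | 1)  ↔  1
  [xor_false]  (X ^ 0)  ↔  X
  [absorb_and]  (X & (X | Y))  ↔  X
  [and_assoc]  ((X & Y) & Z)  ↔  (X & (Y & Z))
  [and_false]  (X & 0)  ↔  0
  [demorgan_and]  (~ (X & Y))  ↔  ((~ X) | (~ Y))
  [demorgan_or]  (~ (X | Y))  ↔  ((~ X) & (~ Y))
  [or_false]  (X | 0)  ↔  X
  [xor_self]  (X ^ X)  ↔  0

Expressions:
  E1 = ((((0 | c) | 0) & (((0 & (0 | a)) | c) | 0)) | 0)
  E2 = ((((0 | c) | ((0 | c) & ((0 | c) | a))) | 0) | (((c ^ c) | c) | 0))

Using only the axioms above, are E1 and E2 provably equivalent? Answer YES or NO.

YES

(1) (0 & (0 | a))  =[absorb_and →]=  0    ⊢ ((((0 | c) | 0) & ((0 | c) | 0)) | 0)
(2) (((0 | c) | 0) & ((0 | c) | 0))  =[and_idem →]=  ((0 | c) | 0)    ⊢ (((0 | c) | 0) | 0)
(3) (((0 | c) | 0) | 0)  =[or_false →]=  ((0 | c) | 0)
(4) ((0 | c) | 0)  =[or_idem ←]=  (((0 | c) | 0) | ((0 | c) | 0))
(5) 0  =[xor_self ←]=  (c ^ c)    ⊢ (((0 | c) | 0) | (((c ^ c) | c) | 0))
(6) (0 | c)  =[or_idem ←]=  ((0 | c) | (0 | c))    ⊢ ((((0 | c) | (0 | c)) | 0) | (((c ^ c) | c) | 0))
(7) (0 | c)  =[absorb_and ←]=  ((0 | c) & ((0 | c) | a))    ⊢ E2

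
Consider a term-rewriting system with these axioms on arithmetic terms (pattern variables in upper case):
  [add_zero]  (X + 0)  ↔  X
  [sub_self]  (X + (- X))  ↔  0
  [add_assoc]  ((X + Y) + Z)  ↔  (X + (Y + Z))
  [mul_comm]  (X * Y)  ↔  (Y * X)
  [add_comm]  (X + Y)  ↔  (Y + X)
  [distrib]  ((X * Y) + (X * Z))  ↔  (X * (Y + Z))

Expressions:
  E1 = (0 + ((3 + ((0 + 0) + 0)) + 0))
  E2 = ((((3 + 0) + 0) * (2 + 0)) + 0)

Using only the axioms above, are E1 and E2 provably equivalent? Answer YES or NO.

NO

Every axiom is a valid identity, so a rewrite proof would force E1 and E2 to agree under every assignment.
At the empty assignment (no variables occur): E1 = 3 but E2 = 6; they differ, so no derivation exists.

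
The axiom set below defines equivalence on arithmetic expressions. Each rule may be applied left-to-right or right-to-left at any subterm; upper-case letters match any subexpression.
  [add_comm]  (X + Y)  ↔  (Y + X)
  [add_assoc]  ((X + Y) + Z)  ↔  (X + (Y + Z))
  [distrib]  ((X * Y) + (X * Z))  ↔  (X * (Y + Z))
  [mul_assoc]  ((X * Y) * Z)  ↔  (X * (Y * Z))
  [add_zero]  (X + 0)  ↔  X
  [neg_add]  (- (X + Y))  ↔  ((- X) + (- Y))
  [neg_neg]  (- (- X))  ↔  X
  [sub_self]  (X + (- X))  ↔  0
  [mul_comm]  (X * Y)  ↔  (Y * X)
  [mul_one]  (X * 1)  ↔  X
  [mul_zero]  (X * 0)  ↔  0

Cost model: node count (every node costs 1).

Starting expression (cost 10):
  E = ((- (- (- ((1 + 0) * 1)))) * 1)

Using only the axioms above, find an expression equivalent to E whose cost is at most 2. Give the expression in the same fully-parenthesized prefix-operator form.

(- 1)   [cost 2]

step 1: mul_one (→) rewrites ((- (- (- ((1 + 0) * 1)))) * 1) into (- (- (- ((1 + 0) * 1))))
step 2: mul_one (→) rewrites ((1 + 0) * 1) into (1 + 0), now (- (- (- (1 + 0))))
step 3: neg_neg (→) rewrites (- (- (- (1 + 0)))) into (- (1 + 0))
step 4: add_zero (→) rewrites (1 + 0) into 1, reaching cost 2 (bound 2)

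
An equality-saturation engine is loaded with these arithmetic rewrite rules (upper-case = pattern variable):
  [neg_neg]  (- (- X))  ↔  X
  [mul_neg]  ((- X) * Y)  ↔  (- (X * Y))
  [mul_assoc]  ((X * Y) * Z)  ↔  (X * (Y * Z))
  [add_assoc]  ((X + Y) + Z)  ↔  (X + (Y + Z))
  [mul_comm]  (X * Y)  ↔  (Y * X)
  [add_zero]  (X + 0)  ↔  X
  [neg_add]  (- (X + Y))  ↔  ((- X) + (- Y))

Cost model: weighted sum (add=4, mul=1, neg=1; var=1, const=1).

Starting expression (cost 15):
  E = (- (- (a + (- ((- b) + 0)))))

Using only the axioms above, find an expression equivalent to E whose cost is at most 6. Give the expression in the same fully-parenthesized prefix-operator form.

(1) (- (- (a + (- ((- b) + 0)))))  =[neg_neg →]=  (a + (- ((- b) + 0)))
(2) ((- b) + 0)  =[add_zero →]=  (- b)    ⊢ (a + (- (- b)))
(3) (- (- b))  =[neg_neg →]=  b    ⊢ cost 6, within 6

(a + b)   [cost 6]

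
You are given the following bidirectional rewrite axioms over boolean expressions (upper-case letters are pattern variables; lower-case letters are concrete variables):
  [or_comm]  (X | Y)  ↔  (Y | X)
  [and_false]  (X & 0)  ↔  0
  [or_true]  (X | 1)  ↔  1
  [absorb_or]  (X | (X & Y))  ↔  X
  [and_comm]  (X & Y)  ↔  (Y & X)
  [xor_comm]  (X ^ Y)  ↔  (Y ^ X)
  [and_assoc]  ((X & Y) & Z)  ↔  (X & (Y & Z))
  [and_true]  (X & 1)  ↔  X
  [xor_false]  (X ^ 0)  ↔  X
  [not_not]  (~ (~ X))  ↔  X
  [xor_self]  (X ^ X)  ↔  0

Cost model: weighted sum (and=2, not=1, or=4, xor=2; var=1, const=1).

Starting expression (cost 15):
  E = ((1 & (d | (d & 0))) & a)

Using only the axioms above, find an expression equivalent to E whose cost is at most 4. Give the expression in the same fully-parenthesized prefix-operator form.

(1) (1 & (d | (d & 0)))  =[and_comm →]=  ((d | (d & 0)) & 1)    ⊢ (((d | (d & 0)) & 1) & a)
(2) (d | (d & 0))  =[absorb_or →]=  d    ⊢ ((d & 1) & a)
(3) (d & 1)  =[and_true →]=  d    ⊢ cost 4, within 4

(d & a)   [cost 4]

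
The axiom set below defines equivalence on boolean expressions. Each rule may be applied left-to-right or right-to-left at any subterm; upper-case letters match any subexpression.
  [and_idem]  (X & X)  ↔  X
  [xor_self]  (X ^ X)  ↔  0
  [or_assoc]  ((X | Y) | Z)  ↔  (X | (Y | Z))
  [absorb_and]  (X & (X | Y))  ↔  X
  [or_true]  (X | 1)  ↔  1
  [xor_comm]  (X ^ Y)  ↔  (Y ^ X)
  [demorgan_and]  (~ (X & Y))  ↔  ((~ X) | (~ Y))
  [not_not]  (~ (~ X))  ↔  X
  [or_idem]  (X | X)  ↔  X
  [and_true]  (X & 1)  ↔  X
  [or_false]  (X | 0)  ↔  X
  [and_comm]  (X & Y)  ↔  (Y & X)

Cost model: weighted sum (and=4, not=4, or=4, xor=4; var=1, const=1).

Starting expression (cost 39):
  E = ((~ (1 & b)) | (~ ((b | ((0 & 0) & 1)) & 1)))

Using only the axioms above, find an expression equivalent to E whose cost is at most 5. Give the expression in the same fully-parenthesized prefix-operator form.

step 1: and_true (→) rewrites ((0 & 0) & 1) into (0 & 0), now ((~ (1 & b)) | (~ ((b | (0 & 0)) & 1)))
step 2: and_idem (→) rewrites (0 & 0) into 0, now ((~ (1 & b)) | (~ ((b | 0) & 1)))
step 3: and_comm (→) rewrites (1 & b) into (b & 1), now ((~ (b & 1)) | (~ ((b | 0) & 1)))
step 4: or_false (→) rewrites (b | 0) into b, now ((~ (b & 1)) | (~ (b & 1)))
step 5: or_idem (→) rewrites ((~ (b & 1)) | (~ (b & 1))) into (~ (b & 1))
step 6: and_true (→) rewrites (b & 1) into b, reaching cost 5 (bound 5)

(~ b)   [cost 5]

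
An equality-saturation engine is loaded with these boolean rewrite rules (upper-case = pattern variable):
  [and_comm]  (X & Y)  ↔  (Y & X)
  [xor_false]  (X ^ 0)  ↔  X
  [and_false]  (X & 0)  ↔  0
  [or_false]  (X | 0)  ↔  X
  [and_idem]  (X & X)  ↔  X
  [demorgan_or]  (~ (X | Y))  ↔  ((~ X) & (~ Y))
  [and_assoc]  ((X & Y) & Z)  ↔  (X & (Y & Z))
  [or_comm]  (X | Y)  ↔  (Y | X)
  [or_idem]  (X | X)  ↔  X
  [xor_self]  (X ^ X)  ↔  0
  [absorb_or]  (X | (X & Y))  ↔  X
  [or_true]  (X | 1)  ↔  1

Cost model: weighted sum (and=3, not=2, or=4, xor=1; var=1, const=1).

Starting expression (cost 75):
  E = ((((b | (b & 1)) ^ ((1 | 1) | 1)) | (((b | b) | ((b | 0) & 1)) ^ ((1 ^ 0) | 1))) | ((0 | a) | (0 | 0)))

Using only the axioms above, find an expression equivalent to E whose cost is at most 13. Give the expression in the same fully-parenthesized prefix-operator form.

((b ^ 1) | (0 | a))   [cost 13]

(1) (b | 0)  =[or_false →]=  b    ⊢ ((((b | (b & 1)) ^ ((1 | 1) | 1)) | (((b | b) | (b & 1)) ^ ((1 ^ 0) | 1))) | ((0 | a) | (0 | 0)))
(2) (b | b)  =[or_idem →]=  b    ⊢ ((((b | (b & 1)) ^ ((1 | 1) | 1)) | ((b | (b & 1)) ^ ((1 ^ 0) | 1))) | ((0 | a) | (0 | 0)))
(3) (1 | 1)  =[or_idem →]=  1    ⊢ ((((b | (b & 1)) ^ (1 | 1)) | ((b | (b & 1)) ^ ((1 ^ 0) | 1))) | ((0 | a) | (0 | 0)))
(4) (1 ^ 0)  =[xor_false →]=  1    ⊢ ((((b | (b & 1)) ^ (1 | 1)) | ((b | (b & 1)) ^ (1 | 1))) | ((0 | a) | (0 | 0)))
(5) (((b | (b & 1)) ^ (1 | 1)) | ((b | (b & 1)) ^ (1 | 1)))  =[or_idem →]=  ((b | (b & 1)) ^ (1 | 1))    ⊢ (((b | (b & 1)) ^ (1 | 1)) | ((0 | a) | (0 | 0)))
(6) (b | (b & 1))  =[absorb_or →]=  b    ⊢ ((b ^ (1 | 1)) | ((0 | a) | (0 | 0)))
(7) (0 | 0)  =[or_false →]=  0    ⊢ ((b ^ (1 | 1)) | ((0 | a) | 0))
(8) (1 | 1)  =[or_idem →]=  1    ⊢ ((b ^ 1) | ((0 | a) | 0))
(9) ((0 | a) | 0)  =[or_false →]=  (0 | a)    ⊢ cost 13, within 13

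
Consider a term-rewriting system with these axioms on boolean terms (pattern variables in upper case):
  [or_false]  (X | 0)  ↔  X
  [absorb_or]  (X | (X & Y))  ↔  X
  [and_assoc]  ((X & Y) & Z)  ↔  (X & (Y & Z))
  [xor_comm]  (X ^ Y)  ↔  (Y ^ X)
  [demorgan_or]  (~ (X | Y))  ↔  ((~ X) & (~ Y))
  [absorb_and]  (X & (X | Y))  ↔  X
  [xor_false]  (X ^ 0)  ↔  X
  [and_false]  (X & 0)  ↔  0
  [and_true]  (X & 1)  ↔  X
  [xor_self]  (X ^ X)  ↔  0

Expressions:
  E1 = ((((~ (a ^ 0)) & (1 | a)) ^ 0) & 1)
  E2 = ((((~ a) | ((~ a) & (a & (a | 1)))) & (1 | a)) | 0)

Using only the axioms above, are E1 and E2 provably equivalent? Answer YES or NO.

YES

step 1: and_true (→) rewrites ((((~ (a ^ 0)) & (1 | a)) ^ 0) & 1) into (((~ (a ^ 0)) & (1 | a)) ^ 0)
step 2: xor_false (→) rewrites (a ^ 0) into a, now (((~ a) & (1 | a)) ^ 0)
step 3: xor_false (→) rewrites (((~ a) & (1 | a)) ^ 0) into ((~ a) & (1 | a))
step 4: or_false (←) rewrites ((~ a) & (1 | a)) into (((~ a) & (1 | a)) | 0)
step 5: absorb_or (←) rewrites (~ a) into ((~ a) | ((~ a) & a)), now ((((~ a) | ((~ a) & a)) & (1 | a)) | 0)
step 6: absorb_and (←) rewrites a into (a & (a | 1)), which is E2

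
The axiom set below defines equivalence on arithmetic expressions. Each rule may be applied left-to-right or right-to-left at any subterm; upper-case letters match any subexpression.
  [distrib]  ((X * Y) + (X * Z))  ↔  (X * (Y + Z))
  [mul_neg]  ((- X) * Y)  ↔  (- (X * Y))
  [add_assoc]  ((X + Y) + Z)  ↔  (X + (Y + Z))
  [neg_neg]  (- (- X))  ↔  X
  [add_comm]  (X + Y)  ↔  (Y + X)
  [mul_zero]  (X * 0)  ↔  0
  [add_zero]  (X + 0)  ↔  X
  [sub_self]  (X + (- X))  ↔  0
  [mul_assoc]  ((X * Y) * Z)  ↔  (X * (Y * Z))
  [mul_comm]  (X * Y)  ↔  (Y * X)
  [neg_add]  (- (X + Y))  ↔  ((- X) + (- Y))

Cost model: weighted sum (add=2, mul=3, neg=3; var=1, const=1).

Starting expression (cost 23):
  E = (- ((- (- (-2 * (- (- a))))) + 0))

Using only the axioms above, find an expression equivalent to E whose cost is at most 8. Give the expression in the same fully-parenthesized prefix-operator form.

(1) ((- (- (-2 * (- (- a))))) + 0)  =[add_zero →]=  (- (- (-2 * (- (- a)))))    ⊢ (- (- (- (-2 * (- (- a))))))
(2) (- (- a))  =[neg_neg →]=  a    ⊢ (- (- (- (-2 * a))))
(3) (- (- (- (-2 * a))))  =[neg_neg →]=  (- (-2 * a))    ⊢ cost 8, within 8

(- (-2 * a))   [cost 8]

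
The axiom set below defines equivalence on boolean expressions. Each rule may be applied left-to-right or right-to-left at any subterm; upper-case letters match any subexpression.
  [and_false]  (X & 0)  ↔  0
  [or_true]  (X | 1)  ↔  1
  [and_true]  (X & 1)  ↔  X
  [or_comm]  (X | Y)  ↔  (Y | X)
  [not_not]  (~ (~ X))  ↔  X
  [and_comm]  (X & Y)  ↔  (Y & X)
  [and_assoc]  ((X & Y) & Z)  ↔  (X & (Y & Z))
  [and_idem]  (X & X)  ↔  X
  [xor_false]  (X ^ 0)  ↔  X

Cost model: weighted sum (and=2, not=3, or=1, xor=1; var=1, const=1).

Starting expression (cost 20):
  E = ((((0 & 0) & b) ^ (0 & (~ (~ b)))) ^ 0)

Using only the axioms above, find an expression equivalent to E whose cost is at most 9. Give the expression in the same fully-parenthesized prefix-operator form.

1. [xor_false →] ((((0 & 0) & b) ^ (0 & (~ (~ b)))) ^ 0)  →  (((0 & 0) & b) ^ (0 & (~ (~ b))))
2. [not_not →] (~ (~ b))  →  b;  E = (((0 & 0) & b) ^ (0 & b))
3. [and_idem →] (0 & 0)  →  0;  cost 9 ≤ 9, done

((0 & b) ^ (0 & b))   [cost 9]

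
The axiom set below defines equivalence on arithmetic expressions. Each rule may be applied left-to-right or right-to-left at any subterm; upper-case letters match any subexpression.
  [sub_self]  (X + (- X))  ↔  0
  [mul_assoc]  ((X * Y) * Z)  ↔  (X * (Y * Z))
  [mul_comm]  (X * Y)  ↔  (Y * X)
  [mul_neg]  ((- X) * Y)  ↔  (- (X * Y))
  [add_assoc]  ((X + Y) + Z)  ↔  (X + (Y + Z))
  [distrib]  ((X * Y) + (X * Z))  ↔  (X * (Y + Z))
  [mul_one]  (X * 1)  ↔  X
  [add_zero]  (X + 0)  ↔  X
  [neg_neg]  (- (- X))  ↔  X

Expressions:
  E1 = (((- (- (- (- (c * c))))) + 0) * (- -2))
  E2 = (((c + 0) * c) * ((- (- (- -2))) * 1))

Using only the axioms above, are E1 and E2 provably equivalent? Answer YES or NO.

YES

step 1: neg_neg (→) rewrites (- (- (c * c))) into (c * c), now (((- (- (c * c))) + 0) * (- -2))
step 2: add_zero (→) rewrites ((- (- (c * c))) + 0) into (- (- (c * c))), now ((- (- (c * c))) * (- -2))
step 3: neg_neg (→) rewrites (- (- (c * c))) into (c * c), now ((c * c) * (- -2))
step 4: mul_one (←) rewrites (- -2) into ((- -2) * 1), now ((c * c) * ((- -2) * 1))
step 5: add_zero (←) rewrites c into (c + 0), now (((c + 0) * c) * ((- -2) * 1))
step 6: neg_neg (←) rewrites (- -2) into (- (- (- -2))), which is E2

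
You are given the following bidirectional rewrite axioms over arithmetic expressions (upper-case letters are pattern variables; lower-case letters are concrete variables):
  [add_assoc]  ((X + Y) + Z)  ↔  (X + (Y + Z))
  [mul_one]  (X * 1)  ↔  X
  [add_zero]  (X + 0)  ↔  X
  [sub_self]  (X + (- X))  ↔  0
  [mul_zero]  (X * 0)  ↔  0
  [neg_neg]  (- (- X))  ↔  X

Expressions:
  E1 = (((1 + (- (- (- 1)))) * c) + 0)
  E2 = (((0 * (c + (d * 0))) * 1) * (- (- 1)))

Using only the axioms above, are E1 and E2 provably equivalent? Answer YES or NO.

YES

step 1: neg_neg (→) rewrites (- (- 1)) into 1, now (((1 + (- 1)) * c) + 0)
step 2: sub_self (→) rewrites (1 + (- 1)) into 0, now ((0 * c) + 0)
step 3: add_zero (→) rewrites ((0 * c) + 0) into (0 * c)
step 4: add_zero (←) rewrites c into (c + 0), now (0 * (c + 0))
step 5: mul_one (←) rewrites (0 * (c + 0)) into ((0 * (c + 0)) * 1)
step 6: mul_zero (←) rewrites 0 into (d * 0), now ((0 * (c + (d * 0))) * 1)
step 7: neg_neg (←) rewrites 1 into (- (- 1)), now ((0 * (c + (d * 0))) * (- (- 1)))
step 8: mul_one (←) rewrites (0 * (c + (d * 0))) into ((0 * (c + (d * 0))) * 1), which is E2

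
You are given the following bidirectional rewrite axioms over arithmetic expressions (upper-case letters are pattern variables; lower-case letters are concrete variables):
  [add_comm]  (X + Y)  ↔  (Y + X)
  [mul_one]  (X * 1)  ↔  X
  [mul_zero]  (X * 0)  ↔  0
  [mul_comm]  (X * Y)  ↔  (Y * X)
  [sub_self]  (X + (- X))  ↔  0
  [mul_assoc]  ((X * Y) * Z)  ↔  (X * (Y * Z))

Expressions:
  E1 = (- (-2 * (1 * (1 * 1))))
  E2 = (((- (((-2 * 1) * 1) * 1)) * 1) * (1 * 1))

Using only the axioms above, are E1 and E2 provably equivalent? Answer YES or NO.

(1) (1 * 1)  =[mul_one →]=  1    ⊢ (- (-2 * (1 * 1)))
(2) (1 * 1)  =[mul_one →]=  1    ⊢ (- (-2 * 1))
(3) (- (-2 * 1))  =[mul_one ←]=  ((- (-2 * 1)) * 1)
(4) (-2 * 1)  =[mul_one ←]=  ((-2 * 1) * 1)    ⊢ ((- ((-2 * 1) * 1)) * 1)
(5) (- ((-2 * 1) * 1))  =[mul_one ←]=  ((- ((-2 * 1) * 1)) * 1)    ⊢ (((- ((-2 * 1) * 1)) * 1) * 1)
(6) 1  =[mul_one ←]=  (1 * 1)    ⊢ (((- ((-2 * 1) * 1)) * 1) * (1 * 1))
(7) (-2 * 1)  =[mul_one ←]=  ((-2 * 1) * 1)    ⊢ E2

YES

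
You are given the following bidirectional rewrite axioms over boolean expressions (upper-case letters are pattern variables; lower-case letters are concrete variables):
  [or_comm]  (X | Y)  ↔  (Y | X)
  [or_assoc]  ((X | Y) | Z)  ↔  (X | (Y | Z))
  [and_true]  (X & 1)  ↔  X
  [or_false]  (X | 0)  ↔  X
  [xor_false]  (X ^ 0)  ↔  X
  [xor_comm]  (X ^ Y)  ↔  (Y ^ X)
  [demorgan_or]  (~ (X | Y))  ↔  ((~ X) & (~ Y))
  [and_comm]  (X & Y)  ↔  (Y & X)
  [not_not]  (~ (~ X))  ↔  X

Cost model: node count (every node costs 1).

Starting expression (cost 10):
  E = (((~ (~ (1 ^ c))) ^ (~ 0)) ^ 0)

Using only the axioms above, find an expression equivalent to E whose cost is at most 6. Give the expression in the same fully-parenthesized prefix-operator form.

((1 ^ c) ^ (~ 0))   [cost 6]

1. [not_not →] (~ (~ (1 ^ c)))  →  (1 ^ c);  E = (((1 ^ c) ^ (~ 0)) ^ 0)
2. [xor_false →] (((1 ^ c) ^ (~ 0)) ^ 0)  →  ((1 ^ c) ^ (~ 0));  cost 6 ≤ 6, done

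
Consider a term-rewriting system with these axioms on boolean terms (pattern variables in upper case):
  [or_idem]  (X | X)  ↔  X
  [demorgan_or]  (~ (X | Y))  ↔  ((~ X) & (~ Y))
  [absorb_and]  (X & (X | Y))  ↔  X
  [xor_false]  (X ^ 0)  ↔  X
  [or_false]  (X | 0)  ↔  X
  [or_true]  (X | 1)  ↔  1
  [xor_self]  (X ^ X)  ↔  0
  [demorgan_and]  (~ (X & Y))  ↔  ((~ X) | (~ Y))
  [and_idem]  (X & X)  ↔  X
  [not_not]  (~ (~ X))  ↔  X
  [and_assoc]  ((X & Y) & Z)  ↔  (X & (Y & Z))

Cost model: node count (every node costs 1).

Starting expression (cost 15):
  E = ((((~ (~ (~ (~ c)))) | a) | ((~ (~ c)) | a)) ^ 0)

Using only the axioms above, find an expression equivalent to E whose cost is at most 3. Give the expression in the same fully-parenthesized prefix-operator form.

step 1: not_not (→) rewrites (~ (~ (~ c))) into (~ c), now ((((~ (~ c)) | a) | ((~ (~ c)) | a)) ^ 0)
step 2: or_idem (→) rewrites (((~ (~ c)) | a) | ((~ (~ c)) | a)) into ((~ (~ c)) | a), now (((~ (~ c)) | a) ^ 0)
step 3: xor_false (→) rewrites (((~ (~ c)) | a) ^ 0) into ((~ (~ c)) | a)
step 4: not_not (→) rewrites (~ (~ c)) into c, reaching cost 3 (bound 3)

(c | a)   [cost 3]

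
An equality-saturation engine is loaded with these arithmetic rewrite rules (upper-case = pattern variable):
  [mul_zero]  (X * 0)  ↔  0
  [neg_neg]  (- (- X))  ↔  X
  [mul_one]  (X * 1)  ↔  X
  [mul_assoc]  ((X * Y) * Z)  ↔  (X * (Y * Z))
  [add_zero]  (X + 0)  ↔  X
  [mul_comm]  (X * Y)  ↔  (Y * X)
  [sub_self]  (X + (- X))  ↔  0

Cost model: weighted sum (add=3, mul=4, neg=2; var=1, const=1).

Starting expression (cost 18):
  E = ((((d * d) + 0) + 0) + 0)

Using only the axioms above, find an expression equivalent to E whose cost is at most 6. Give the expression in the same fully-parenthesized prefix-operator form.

step 1: add_zero (→) rewrites ((((d * d) + 0) + 0) + 0) into (((d * d) + 0) + 0)
step 2: add_zero (→) rewrites (((d * d) + 0) + 0) into ((d * d) + 0)
step 3: add_zero (→) rewrites ((d * d) + 0) into (d * d), reaching cost 6 (bound 6)

(d * d)   [cost 6]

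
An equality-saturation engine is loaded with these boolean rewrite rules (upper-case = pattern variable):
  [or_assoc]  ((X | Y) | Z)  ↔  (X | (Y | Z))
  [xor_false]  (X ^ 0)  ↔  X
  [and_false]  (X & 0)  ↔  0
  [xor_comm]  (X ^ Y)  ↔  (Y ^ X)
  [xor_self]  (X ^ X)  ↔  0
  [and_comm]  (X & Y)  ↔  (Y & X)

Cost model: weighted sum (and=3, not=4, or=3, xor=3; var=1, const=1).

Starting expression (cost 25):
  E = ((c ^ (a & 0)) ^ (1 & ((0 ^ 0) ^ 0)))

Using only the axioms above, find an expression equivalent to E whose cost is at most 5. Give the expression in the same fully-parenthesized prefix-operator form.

1. [xor_false →] ((0 ^ 0) ^ 0)  →  (0 ^ 0);  E = ((c ^ (a & 0)) ^ (1 & (0 ^ 0)))
2. [and_false →] (a & 0)  →  0;  E = ((c ^ 0) ^ (1 & (0 ^ 0)))
3. [xor_false →] (0 ^ 0)  →  0;  E = ((c ^ 0) ^ (1 & 0))
4. [xor_comm →] ((c ^ 0) ^ (1 & 0))  →  ((1 & 0) ^ (c ^ 0))
5. [and_false →] (1 & 0)  →  0;  E = (0 ^ (c ^ 0))
6. [xor_false →] (c ^ 0)  →  c;  cost 5 ≤ 5, done

(0 ^ c)   [cost 5]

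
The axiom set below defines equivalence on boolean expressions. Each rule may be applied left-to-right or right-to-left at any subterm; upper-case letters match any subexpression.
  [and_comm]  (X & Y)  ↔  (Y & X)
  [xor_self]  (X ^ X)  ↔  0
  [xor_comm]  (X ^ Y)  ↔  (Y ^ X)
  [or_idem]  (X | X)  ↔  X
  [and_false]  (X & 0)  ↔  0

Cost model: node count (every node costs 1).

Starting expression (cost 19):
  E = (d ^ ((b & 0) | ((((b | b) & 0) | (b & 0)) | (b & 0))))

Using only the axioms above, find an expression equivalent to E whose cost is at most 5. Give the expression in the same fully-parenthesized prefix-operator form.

((0 | 0) ^ d)   [cost 5]

1. [or_idem →] (b | b)  →  b;  E = (d ^ ((b & 0) | (((b & 0) | (b & 0)) | (b & 0))))
2. [xor_comm →] (d ^ ((b & 0) | (((b & 0) | (b & 0)) | (b & 0))))  →  (((b & 0) | (((b & 0) | (b & 0)) | (b & 0))) ^ d)
3. [or_idem →] ((b & 0) | (b & 0))  →  (b & 0);  E = (((b & 0) | ((b & 0) | (b & 0))) ^ d)
4. [and_false →] (b & 0)  →  0;  E = ((0 | ((b & 0) | (b & 0))) ^ d)
5. [or_idem →] ((b & 0) | (b & 0))  →  (b & 0);  E = ((0 | (b & 0)) ^ d)
6. [and_false →] (b & 0)  →  0;  cost 5 ≤ 5, done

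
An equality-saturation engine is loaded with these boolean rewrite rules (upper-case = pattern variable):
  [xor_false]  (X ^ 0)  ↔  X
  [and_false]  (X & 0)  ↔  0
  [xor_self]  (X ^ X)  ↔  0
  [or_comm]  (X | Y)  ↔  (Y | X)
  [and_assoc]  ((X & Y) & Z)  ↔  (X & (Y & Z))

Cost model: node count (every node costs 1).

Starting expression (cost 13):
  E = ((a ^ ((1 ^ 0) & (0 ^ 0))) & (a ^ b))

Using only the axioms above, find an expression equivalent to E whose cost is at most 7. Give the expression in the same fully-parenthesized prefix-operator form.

step 1: xor_self (→) rewrites (0 ^ 0) into 0, now ((a ^ ((1 ^ 0) & 0)) & (a ^ b))
step 2: xor_false (→) rewrites (1 ^ 0) into 1, now ((a ^ (1 & 0)) & (a ^ b))
step 3: and_false (→) rewrites (1 & 0) into 0, reaching cost 7 (bound 7)

((a ^ 0) & (a ^ b))   [cost 7]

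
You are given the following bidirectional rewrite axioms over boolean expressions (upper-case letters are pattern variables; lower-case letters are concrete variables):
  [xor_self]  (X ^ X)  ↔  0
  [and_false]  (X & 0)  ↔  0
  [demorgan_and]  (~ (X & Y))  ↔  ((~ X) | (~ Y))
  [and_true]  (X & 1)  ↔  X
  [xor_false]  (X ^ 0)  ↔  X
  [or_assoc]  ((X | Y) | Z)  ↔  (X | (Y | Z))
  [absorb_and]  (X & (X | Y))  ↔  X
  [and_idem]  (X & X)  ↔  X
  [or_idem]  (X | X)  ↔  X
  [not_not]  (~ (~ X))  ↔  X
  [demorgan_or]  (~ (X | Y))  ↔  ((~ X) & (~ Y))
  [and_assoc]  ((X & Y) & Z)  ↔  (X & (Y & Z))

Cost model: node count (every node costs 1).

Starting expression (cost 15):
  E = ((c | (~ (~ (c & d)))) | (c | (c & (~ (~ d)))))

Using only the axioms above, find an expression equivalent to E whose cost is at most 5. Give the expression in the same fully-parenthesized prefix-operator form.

step 1: not_not (→) rewrites (~ (~ d)) into d, now ((c | (~ (~ (c & d)))) | (c | (c & d)))
step 2: not_not (→) rewrites (~ (~ (c & d))) into (c & d), now ((c | (c & d)) | (c | (c & d)))
step 3: or_idem (→) rewrites ((c | (c & d)) | (c | (c & d))) into (c | (c & d)), reaching cost 5 (bound 5)

(c | (c & d))   [cost 5]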